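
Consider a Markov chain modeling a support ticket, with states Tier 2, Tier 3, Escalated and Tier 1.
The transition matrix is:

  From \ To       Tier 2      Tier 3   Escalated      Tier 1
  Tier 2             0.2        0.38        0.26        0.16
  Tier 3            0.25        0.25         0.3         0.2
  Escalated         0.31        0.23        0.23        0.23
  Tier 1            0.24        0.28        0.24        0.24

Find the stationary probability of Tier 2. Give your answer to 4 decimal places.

Let the stationary distribution be π with π = πP and π_1 + π_2 + π_3 + π_4 = 1.
π_1 = 0.2·π_1 + 0.25·π_2 + 0.31·π_3 + 0.24·π_4
π_2 = 0.38·π_1 + 0.25·π_2 + 0.23·π_3 + 0.28·π_4
π_3 = 0.26·π_1 + 0.3·π_2 + 0.23·π_3 + 0.24·π_4
Solving with the normalization constraint gives π = (0.2510, 0.2836, 0.2594, 0.2060).
So the stationary probability of Tier 2 is 0.2510.

0.2510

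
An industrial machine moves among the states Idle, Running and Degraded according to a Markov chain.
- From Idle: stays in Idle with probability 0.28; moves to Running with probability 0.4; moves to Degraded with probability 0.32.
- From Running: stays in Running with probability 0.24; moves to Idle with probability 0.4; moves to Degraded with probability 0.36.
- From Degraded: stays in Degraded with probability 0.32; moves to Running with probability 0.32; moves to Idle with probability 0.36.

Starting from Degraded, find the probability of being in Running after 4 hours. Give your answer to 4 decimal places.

Propagate the distribution vector 4 hours from Degraded.
After 0 hours: (0.0000, 0.0000, 1.0000)
After 1 hour: (0.3600, 0.3200, 0.3200)
After 2 hours: (0.3440, 0.3232, 0.3328)
After 3 hours: (0.3454, 0.3217, 0.3329)
After 4 hours: (0.3452, 0.3219, 0.3329)
P(in Running after 4 hours) = 0.3219

0.3219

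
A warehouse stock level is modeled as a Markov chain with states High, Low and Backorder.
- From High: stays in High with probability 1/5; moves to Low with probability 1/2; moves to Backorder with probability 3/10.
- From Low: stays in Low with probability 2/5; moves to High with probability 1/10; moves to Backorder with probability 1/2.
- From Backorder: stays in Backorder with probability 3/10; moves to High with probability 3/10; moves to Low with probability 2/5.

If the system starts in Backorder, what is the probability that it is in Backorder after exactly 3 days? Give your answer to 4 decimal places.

Propagate the distribution vector 3 days from Backorder.
After 0 days: (0.0000, 0.0000, 1.0000)
After 1 day: (0.3000, 0.4000, 0.3000)
After 2 days: (0.1900, 0.4300, 0.3800)
After 3 days: (0.1950, 0.4190, 0.3860)
P(in Backorder after 3 days) = 0.3860

0.3860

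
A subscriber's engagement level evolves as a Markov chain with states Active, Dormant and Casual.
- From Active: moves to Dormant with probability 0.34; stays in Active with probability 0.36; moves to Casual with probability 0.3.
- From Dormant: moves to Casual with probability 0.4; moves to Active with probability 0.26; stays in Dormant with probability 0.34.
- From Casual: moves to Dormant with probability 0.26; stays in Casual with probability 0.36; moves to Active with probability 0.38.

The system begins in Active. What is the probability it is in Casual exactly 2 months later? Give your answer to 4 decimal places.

0.3520

Sum over the intermediate state after 1 month:
P = P(Active→Active)·P(Active→Casual) + P(Active→Dormant)·P(Dormant→Casual) + P(Active→Casual)·P(Casual→Casual)
  = 0.36×0.3 + 0.34×0.4 + 0.3×0.36
  = 0.1080 + 0.1360 + 0.1080 = 0.3520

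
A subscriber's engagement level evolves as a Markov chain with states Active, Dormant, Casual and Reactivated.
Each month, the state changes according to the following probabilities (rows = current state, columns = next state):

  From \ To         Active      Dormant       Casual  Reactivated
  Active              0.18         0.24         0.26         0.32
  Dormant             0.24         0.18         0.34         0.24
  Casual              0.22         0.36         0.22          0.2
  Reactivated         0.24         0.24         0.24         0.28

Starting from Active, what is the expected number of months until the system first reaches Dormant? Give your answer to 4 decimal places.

Let t(s) be the expected number of months to first reach Dormant from state s, with t(Dormant) = 0. Conditioning on the first month:
t(Active) = 1 + 0.18·t(Active) + 0.26·t(Casual) + 0.32·t(Reactivated)
t(Casual) = 1 + 0.22·t(Active) + 0.22·t(Casual) + 0.2·t(Reactivated)
t(Reactivated) = 1 + 0.24·t(Active) + 0.24·t(Casual) + 0.28·t(Reactivated)
Solving: t(Active) = 3.7126, t(Casual) = 3.2832, t(Reactivated) = 3.7208.
Expected months from Active to Dormant: 3.7126.

3.7126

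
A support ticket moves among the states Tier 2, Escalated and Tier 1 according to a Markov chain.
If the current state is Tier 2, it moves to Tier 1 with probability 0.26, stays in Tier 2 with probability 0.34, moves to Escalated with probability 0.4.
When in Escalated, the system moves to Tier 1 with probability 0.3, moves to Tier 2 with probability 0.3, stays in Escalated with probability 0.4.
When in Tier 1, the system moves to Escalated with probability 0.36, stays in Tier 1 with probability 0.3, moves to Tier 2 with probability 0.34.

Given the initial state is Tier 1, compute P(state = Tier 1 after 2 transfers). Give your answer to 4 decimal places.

0.2864

Sum over the intermediate state after 1 transfer:
P = P(Tier 1→Tier 2)·P(Tier 2→Tier 1) + P(Tier 1→Escalated)·P(Escalated→Tier 1) + P(Tier 1→Tier 1)·P(Tier 1→Tier 1)
  = 0.34×0.26 + 0.36×0.3 + 0.3×0.3
  = 0.0884 + 0.1080 + 0.0900 = 0.2864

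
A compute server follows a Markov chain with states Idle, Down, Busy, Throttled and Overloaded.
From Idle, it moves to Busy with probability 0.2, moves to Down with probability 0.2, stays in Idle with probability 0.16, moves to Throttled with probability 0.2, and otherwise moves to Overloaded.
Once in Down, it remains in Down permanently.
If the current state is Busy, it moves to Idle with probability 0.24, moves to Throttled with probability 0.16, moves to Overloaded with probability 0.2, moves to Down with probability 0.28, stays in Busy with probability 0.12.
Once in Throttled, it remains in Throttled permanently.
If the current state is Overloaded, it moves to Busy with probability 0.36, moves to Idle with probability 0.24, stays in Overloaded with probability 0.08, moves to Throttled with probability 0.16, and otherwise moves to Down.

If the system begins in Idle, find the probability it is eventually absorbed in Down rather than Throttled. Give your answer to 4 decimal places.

Let h(s) be the probability of absorption at Down starting from transient state s. Then h(Down) = 1 and h(Throttled) = 0. By first-step analysis:
h(Idle) = 0.16·h(Idle) + 0.2·1 + 0.2·h(Busy) + 0.2·0 + 0.24·h(Overloaded)
h(Busy) = 0.24·h(Idle) + 0.28·1 + 0.12·h(Busy) + 0.16·0 + 0.2·h(Overloaded)
h(Overloaded) = 0.24·h(Idle) + 0.16·1 + 0.36·h(Busy) + 0.16·0 + 0.08·h(Overloaded)
Solving: h(Idle) = 0.5328, h(Busy) = 0.5868, h(Overloaded) = 0.5425.
Starting from Idle, the probability is 0.5328.

0.5328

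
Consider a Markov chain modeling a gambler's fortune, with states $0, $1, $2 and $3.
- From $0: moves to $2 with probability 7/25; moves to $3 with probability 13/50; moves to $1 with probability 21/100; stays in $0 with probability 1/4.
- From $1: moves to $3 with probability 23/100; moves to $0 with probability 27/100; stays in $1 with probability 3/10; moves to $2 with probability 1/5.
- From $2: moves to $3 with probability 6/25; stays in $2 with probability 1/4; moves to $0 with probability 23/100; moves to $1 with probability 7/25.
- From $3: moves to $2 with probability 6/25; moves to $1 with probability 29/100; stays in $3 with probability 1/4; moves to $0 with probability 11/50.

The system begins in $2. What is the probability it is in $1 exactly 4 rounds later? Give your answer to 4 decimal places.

Propagate the distribution vector 4 rounds from $2.
After 0 rounds: (0.0000, 0.0000, 1.0000, 0.0000)
After 1 round: (0.2300, 0.2800, 0.2500, 0.2400)
After 2 rounds: (0.2434, 0.2719, 0.2405, 0.2442)
After 3 rounds: (0.2433, 0.2708, 0.2413, 0.2446)
After 4 rounds: (0.2433, 0.2708, 0.2413, 0.2446)
P(in $1 after 4 rounds) = 0.2708

0.2708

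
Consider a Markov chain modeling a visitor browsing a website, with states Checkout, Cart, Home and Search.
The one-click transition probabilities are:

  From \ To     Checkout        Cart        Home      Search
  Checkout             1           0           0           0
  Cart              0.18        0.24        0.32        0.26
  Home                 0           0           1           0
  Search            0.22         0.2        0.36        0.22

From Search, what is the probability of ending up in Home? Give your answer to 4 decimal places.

Let h(s) be the probability of absorption at Home starting from transient state s. Then h(Home) = 1 and h(Checkout) = 0. By first-step analysis:
h(Cart) = 0.18·0 + 0.24·h(Cart) + 0.32·1 + 0.26·h(Search)
h(Search) = 0.22·0 + 0.2·h(Cart) + 0.36·1 + 0.22·h(Search)
Solving: h(Cart) = 0.6346, h(Search) = 0.6243.
Starting from Search, the probability is 0.6243.

0.6243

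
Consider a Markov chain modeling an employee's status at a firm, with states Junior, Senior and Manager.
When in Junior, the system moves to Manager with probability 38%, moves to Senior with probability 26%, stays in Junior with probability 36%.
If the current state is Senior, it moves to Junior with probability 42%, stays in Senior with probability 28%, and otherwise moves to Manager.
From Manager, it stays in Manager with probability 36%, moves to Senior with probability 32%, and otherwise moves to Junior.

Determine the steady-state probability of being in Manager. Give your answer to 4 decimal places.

0.3501

Let the stationary distribution be π with π = πP and π_1 + π_2 + π_3 = 1.
π_1 = 0.36·π_1 + 0.42·π_2 + 0.32·π_3
π_2 = 0.26·π_1 + 0.28·π_2 + 0.32·π_3
Solving with the normalization constraint gives π = (0.3632, 0.2867, 0.3501).
So the stationary probability of Manager is 0.3501.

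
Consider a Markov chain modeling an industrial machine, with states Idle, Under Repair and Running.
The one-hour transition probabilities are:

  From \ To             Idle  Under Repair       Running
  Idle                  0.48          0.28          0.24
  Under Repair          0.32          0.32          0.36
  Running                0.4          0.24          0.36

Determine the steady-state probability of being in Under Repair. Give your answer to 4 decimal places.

0.2787

Let the stationary distribution be π with π = πP and π_1 + π_2 + π_3 = 1.
π_1 = 0.48·π_1 + 0.32·π_2 + 0.4·π_3
π_2 = 0.28·π_1 + 0.32·π_2 + 0.24·π_3
Solving with the normalization constraint gives π = (0.4105, 0.2787, 0.3107).
So the stationary probability of Under Repair is 0.2787.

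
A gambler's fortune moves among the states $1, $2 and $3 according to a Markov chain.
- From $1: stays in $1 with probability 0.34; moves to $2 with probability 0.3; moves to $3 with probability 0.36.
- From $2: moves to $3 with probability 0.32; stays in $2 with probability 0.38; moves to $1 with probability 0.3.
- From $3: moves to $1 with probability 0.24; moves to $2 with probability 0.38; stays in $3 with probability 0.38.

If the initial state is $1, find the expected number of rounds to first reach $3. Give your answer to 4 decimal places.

2.8822

Let t(s) be the expected number of rounds to first reach $3 from state s, with t($3) = 0. Conditioning on the first round:
t($1) = 1 + 0.34·t($1) + 0.3·t($2)
t($2) = 1 + 0.3·t($1) + 0.38·t($2)
Solving: t($1) = 2.8822, t($2) = 3.0075.
Expected rounds from $1 to $3: 2.8822.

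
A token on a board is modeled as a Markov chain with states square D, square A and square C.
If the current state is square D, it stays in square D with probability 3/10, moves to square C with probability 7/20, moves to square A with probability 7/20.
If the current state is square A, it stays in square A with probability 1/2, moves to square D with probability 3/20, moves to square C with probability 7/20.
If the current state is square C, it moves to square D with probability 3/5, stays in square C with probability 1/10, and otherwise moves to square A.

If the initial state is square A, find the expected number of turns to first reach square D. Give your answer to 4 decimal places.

3.6232

Let t(s) be the expected number of turns to first reach square D from state s, with t(square D) = 0. Conditioning on the first turn:
t(square A) = 1 + 0.5·t(square A) + 0.35·t(square C)
t(square C) = 1 + 0.3·t(square A) + 0.1·t(square C)
Solving: t(square A) = 3.6232, t(square C) = 2.3188.
Expected turns from square A to square D: 3.6232.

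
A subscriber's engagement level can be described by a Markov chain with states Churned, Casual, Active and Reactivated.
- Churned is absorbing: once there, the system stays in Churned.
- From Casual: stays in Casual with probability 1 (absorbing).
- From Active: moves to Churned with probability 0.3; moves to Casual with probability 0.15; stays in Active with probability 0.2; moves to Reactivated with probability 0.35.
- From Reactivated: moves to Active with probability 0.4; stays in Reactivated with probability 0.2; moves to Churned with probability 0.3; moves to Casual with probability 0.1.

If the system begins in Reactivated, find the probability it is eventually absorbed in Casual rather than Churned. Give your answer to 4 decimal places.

Let h(s) be the probability of absorption at Casual starting from transient state s. Then h(Casual) = 1 and h(Churned) = 0. By first-step analysis:
h(Active) = 0.3·0 + 0.15·1 + 0.2·h(Active) + 0.35·h(Reactivated)
h(Reactivated) = 0.3·0 + 0.1·1 + 0.4·h(Active) + 0.2·h(Reactivated)
Solving: h(Active) = 0.3100, h(Reactivated) = 0.2800.
Starting from Reactivated, the probability is 0.2800.

0.2800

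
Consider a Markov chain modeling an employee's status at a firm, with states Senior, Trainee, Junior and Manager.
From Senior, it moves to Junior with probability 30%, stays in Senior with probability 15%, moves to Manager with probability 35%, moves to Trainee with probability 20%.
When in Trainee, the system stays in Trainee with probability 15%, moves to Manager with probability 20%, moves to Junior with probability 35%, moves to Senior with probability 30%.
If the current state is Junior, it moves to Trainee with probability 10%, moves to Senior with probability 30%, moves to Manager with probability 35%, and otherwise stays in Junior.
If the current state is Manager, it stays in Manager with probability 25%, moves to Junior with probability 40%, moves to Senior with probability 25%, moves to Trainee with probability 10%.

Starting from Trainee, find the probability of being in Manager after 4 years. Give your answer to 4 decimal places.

Propagate the distribution vector 4 years from Trainee.
After 0 years: (0.0000, 1.0000, 0.0000, 0.0000)
After 1 year: (0.3000, 0.1500, 0.3500, 0.2000)
After 2 years: (0.2450, 0.1375, 0.3100, 0.3075)
After 3 years: (0.2479, 0.1314, 0.3221, 0.2986)
After 4 years: (0.2479, 0.1314, 0.3203, 0.3004)
P(in Manager after 4 years) = 0.3004

0.3004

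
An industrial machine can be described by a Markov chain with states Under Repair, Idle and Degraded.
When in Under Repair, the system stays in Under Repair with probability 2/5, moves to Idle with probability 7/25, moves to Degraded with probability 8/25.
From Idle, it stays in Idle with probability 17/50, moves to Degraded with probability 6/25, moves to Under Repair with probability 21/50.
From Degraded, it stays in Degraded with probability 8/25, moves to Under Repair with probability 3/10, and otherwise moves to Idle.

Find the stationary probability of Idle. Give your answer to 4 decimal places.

0.3291

Let the stationary distribution be π with π = πP and π_1 + π_2 + π_3 = 1.
π_1 = 0.4·π_1 + 0.42·π_2 + 0.3·π_3
π_2 = 0.28·π_1 + 0.34·π_2 + 0.38·π_3
Solving with the normalization constraint gives π = (0.3772, 0.3291, 0.2937).
So the stationary probability of Idle is 0.3291.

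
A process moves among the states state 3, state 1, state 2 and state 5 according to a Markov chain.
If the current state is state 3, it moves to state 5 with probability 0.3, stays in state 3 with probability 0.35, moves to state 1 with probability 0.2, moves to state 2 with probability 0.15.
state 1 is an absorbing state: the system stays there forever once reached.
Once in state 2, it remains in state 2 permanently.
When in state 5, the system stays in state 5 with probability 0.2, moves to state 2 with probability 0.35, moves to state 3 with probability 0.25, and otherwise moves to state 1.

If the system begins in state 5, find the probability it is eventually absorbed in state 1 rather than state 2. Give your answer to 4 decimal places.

0.4045

Let h(s) be the probability of absorption at state 1 starting from transient state s. Then h(state 1) = 1 and h(state 2) = 0. By first-step analysis:
h(state 3) = 0.35·h(state 3) + 0.2·1 + 0.15·0 + 0.3·h(state 5)
h(state 5) = 0.25·h(state 3) + 0.2·1 + 0.35·0 + 0.2·h(state 5)
Solving: h(state 3) = 0.4944, h(state 5) = 0.4045.
Starting from state 5, the probability is 0.4045.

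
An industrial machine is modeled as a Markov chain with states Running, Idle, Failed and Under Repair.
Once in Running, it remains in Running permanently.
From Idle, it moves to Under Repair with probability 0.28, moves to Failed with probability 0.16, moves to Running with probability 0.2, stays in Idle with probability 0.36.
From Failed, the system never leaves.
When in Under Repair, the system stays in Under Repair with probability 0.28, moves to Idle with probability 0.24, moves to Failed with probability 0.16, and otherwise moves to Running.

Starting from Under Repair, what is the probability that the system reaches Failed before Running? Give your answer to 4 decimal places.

Let h(s) be the probability of absorption at Failed starting from transient state s. Then h(Failed) = 1 and h(Running) = 0. By first-step analysis:
h(Idle) = 0.2·0 + 0.36·h(Idle) + 0.16·1 + 0.28·h(Under Repair)
h(Under Repair) = 0.32·0 + 0.24·h(Idle) + 0.16·1 + 0.28·h(Under Repair)
Solving: h(Idle) = 0.4065, h(Under Repair) = 0.3577.
Starting from Under Repair, the probability is 0.3577.

0.3577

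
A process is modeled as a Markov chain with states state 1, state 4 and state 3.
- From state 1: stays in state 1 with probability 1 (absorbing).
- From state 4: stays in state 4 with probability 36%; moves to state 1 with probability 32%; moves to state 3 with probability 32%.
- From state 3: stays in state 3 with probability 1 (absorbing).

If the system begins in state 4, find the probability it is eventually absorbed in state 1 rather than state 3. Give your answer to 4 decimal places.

Let h(s) be the probability of absorption at state 1 starting from transient state s. Then h(state 1) = 1 and h(state 3) = 0. By first-step analysis:
h(state 4) = 0.32·1 + 0.36·h(state 4) + 0.32·0
Solving: h(state 4) = 0.5000.
Starting from state 4, the probability is 0.5000.

0.5000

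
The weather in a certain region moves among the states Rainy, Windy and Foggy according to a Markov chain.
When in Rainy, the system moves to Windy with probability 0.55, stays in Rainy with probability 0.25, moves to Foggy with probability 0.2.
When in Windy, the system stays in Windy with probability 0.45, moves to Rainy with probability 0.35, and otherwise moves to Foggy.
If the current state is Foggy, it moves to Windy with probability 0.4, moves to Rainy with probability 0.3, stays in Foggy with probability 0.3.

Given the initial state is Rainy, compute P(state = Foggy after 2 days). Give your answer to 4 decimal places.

Sum over the intermediate state after 1 day:
P = P(Rainy→Rainy)·P(Rainy→Foggy) + P(Rainy→Windy)·P(Windy→Foggy) + P(Rainy→Foggy)·P(Foggy→Foggy)
  = 0.25×0.2 + 0.55×0.2 + 0.2×0.3
  = 0.0500 + 0.1100 + 0.0600 = 0.2200

0.2200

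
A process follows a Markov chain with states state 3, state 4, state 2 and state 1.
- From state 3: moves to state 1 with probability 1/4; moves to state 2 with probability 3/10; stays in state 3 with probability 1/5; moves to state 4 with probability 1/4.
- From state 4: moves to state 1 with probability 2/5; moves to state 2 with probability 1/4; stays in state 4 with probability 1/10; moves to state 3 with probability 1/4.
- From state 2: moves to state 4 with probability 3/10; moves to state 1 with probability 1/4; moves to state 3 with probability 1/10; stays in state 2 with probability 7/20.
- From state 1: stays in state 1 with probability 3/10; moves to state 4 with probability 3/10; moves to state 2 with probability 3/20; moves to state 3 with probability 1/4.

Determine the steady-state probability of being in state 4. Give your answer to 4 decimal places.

Let the stationary distribution be π with π = πP and π_1 + π_2 + π_3 + π_4 = 1.
π_1 = 0.2·π_1 + 0.25·π_2 + 0.1·π_3 + 0.25·π_4
π_2 = 0.25·π_1 + 0.1·π_2 + 0.3·π_3 + 0.3·π_4
π_3 = 0.3·π_1 + 0.25·π_2 + 0.35·π_3 + 0.15·π_4
Solving with the normalization constraint gives π = (0.2016, 0.2416, 0.2555, 0.3013).
So the stationary probability of state 4 is 0.2416.

0.2416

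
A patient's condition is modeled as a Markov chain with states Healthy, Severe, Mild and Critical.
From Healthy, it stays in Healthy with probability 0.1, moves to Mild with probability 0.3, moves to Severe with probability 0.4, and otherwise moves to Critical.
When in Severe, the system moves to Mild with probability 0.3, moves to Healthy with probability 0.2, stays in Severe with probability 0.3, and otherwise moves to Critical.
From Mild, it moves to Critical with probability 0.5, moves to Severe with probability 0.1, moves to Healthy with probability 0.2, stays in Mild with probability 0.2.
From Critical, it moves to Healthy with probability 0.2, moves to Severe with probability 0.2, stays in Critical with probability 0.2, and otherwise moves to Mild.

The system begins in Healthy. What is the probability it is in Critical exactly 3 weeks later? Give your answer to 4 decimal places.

0.2870

Propagate the distribution vector 3 weeks from Healthy.
After 0 weeks: (1.0000, 0.0000, 0.0000, 0.0000)
After 1 week: (0.1000, 0.4000, 0.3000, 0.2000)
After 2 weeks: (0.1900, 0.2300, 0.2900, 0.2900)
After 3 weeks: (0.1810, 0.2320, 0.3000, 0.2870)
P(in Critical after 3 weeks) = 0.2870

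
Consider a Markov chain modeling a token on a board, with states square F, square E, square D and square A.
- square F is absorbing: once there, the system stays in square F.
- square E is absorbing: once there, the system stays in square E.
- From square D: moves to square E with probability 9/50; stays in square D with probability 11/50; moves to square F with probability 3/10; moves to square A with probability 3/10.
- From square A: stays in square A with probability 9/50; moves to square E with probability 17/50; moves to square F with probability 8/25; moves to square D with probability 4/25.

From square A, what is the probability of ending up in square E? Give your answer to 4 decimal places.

0.4970

Let h(s) be the probability of absorption at square E starting from transient state s. Then h(square E) = 1 and h(square F) = 0. By first-step analysis:
h(square D) = 0.3·0 + 0.18·1 + 0.22·h(square D) + 0.3·h(square A)
h(square A) = 0.32·0 + 0.34·1 + 0.16·h(square D) + 0.18·h(square A)
Solving: h(square D) = 0.4219, h(square A) = 0.4970.
Starting from square A, the probability is 0.4970.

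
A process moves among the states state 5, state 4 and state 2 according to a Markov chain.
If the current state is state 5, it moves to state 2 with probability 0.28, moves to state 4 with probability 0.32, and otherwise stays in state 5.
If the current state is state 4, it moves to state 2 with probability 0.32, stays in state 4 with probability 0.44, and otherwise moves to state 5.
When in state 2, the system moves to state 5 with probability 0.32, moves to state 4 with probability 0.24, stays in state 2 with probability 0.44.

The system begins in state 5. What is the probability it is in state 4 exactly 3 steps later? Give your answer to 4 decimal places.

0.3333

Propagate the distribution vector 3 steps from state 5.
After 0 steps: (1.0000, 0.0000, 0.0000)
After 1 step: (0.4000, 0.3200, 0.2800)
After 2 steps: (0.3264, 0.3360, 0.3376)
After 3 steps: (0.3192, 0.3333, 0.3475)
P(in state 4 after 3 steps) = 0.3333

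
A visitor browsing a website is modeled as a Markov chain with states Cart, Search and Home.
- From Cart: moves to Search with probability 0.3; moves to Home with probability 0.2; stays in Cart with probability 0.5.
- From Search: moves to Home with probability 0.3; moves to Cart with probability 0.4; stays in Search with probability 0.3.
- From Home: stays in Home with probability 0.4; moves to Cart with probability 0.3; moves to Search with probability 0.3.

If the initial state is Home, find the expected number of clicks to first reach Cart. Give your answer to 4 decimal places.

Let t(s) be the expected number of clicks to first reach Cart from state s, with t(Cart) = 0. Conditioning on the first click:
t(Search) = 1 + 0.3·t(Search) + 0.3·t(Home)
t(Home) = 1 + 0.3·t(Search) + 0.4·t(Home)
Solving: t(Search) = 2.7273, t(Home) = 3.0303.
Expected clicks from Home to Cart: 3.0303.

3.0303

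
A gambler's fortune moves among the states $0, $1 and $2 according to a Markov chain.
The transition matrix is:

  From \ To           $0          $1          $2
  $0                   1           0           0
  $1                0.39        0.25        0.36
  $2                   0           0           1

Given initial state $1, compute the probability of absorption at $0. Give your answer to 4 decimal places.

Let h(s) be the probability of absorption at $0 starting from transient state s. Then h($0) = 1 and h($2) = 0. By first-step analysis:
h($1) = 0.39·1 + 0.25·h($1) + 0.36·0
Solving: h($1) = 0.5200.
Starting from $1, the probability is 0.5200.

0.5200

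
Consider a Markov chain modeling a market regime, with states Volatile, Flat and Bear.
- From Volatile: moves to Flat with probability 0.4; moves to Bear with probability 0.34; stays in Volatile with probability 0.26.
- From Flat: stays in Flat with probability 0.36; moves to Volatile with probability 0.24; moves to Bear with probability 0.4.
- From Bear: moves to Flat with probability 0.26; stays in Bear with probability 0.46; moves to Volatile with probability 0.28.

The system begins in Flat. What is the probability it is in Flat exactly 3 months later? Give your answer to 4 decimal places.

Propagate the distribution vector 3 months from Flat.
After 0 months: (0.0000, 1.0000, 0.0000)
After 1 month: (0.2400, 0.3600, 0.4000)
After 2 months: (0.2608, 0.3296, 0.4096)
After 3 months: (0.2616, 0.3295, 0.4089)
P(in Flat after 3 months) = 0.3295

0.3295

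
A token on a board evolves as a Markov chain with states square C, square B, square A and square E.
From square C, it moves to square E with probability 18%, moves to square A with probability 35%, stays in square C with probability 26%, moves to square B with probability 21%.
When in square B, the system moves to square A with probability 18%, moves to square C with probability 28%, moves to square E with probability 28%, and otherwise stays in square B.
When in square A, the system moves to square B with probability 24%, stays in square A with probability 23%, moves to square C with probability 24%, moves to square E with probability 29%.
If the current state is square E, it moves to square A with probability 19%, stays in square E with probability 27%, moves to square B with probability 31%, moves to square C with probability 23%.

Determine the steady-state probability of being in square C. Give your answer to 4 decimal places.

Let the stationary distribution be π with π = πP and π_1 + π_2 + π_3 + π_4 = 1.
π_1 = 0.26·π_1 + 0.28·π_2 + 0.24·π_3 + 0.23·π_4
π_2 = 0.21·π_1 + 0.26·π_2 + 0.24·π_3 + 0.31·π_4
π_3 = 0.35·π_1 + 0.18·π_2 + 0.23·π_3 + 0.19·π_4
Solving with the normalization constraint gives π = (0.2527, 0.2553, 0.2374, 0.2546).
So the stationary probability of square C is 0.2527.

0.2527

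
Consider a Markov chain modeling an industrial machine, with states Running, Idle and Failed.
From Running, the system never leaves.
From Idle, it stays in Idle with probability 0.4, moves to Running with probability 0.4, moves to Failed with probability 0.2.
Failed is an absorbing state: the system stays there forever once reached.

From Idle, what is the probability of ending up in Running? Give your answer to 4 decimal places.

0.6667

Let h(s) be the probability of absorption at Running starting from transient state s. Then h(Running) = 1 and h(Failed) = 0. By first-step analysis:
h(Idle) = 0.4·1 + 0.4·h(Idle) + 0.2·0
Solving: h(Idle) = 0.6667.
Starting from Idle, the probability is 0.6667.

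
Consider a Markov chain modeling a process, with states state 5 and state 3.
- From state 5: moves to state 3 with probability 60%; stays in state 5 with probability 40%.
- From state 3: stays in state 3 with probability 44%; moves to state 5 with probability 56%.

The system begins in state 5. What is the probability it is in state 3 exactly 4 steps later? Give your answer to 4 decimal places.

Propagate the distribution vector 4 steps from state 5.
After 0 steps: (1.0000, 0.0000)
After 1 step: (0.4000, 0.6000)
After 2 steps: (0.4960, 0.5040)
After 3 steps: (0.4806, 0.5194)
After 4 steps: (0.4831, 0.5169)
P(in state 3 after 4 steps) = 0.5169

0.5169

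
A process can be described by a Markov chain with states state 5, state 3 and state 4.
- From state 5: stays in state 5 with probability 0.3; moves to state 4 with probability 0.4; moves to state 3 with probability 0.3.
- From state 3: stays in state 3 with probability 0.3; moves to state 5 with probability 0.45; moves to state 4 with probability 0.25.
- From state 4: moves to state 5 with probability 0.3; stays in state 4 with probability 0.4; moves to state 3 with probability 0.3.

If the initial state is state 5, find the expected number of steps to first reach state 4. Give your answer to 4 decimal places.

Let t(s) be the expected number of steps to first reach state 4 from state s, with t(state 4) = 0. Conditioning on the first step:
t(state 5) = 1 + 0.3·t(state 5) + 0.3·t(state 3)
t(state 3) = 1 + 0.45·t(state 5) + 0.3·t(state 3)
Solving: t(state 5) = 2.8169, t(state 3) = 3.2394.
Expected steps from state 5 to state 4: 2.8169.

2.8169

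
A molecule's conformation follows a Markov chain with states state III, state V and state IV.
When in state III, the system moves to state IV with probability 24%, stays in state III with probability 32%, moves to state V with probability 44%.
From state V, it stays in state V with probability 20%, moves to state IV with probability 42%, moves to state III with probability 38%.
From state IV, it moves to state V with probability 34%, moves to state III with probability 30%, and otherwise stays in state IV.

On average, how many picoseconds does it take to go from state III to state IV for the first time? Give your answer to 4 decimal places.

Let t(s) be the expected number of picoseconds to first reach state IV from state s, with t(state IV) = 0. Conditioning on the first picosecond:
t(state III) = 1 + 0.32·t(state III) + 0.44·t(state V)
t(state V) = 1 + 0.38·t(state III) + 0.2·t(state V)
Solving: t(state III) = 3.2909, t(state V) = 2.8132.
Expected picoseconds from state III to state IV: 3.2909.

3.2909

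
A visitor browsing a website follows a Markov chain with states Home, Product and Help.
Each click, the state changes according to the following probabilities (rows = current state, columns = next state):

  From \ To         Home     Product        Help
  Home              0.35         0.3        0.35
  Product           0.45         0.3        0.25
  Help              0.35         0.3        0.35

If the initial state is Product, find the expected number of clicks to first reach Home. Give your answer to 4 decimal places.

2.3684

Let t(s) be the expected number of clicks to first reach Home from state s, with t(Home) = 0. Conditioning on the first click:
t(Product) = 1 + 0.3·t(Product) + 0.25·t(Help)
t(Help) = 1 + 0.3·t(Product) + 0.35·t(Help)
Solving: t(Product) = 2.3684, t(Help) = 2.6316.
Expected clicks from Product to Home: 2.3684.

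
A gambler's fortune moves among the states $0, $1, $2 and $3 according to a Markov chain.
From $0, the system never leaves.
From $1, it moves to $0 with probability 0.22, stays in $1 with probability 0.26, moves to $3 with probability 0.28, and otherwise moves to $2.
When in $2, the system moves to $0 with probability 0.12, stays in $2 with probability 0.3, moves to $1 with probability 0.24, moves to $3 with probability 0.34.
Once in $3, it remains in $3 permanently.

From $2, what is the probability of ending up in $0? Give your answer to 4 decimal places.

0.3076

Let h(s) be the probability of absorption at $0 starting from transient state s. Then h($0) = 1 and h($3) = 0. By first-step analysis:
h($1) = 0.22·1 + 0.26·h($1) + 0.24·h($2) + 0.28·0
h($2) = 0.12·1 + 0.24·h($1) + 0.3·h($2) + 0.34·0
Solving: h($1) = 0.3970, h($2) = 0.3076.
Starting from $2, the probability is 0.3076.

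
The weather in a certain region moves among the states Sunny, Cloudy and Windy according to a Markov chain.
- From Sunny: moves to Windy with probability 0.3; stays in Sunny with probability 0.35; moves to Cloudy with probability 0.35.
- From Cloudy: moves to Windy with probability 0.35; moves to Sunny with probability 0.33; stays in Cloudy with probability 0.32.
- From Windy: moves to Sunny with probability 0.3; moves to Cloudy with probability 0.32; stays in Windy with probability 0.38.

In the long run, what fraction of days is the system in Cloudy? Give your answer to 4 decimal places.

Let the stationary distribution be π with π = πP and π_1 + π_2 + π_3 = 1.
π_1 = 0.35·π_1 + 0.33·π_2 + 0.3·π_3
π_2 = 0.35·π_1 + 0.32·π_2 + 0.32·π_3
Solving with the normalization constraint gives π = (0.3262, 0.3298, 0.3440).
So the stationary probability of Cloudy is 0.3298.

0.3298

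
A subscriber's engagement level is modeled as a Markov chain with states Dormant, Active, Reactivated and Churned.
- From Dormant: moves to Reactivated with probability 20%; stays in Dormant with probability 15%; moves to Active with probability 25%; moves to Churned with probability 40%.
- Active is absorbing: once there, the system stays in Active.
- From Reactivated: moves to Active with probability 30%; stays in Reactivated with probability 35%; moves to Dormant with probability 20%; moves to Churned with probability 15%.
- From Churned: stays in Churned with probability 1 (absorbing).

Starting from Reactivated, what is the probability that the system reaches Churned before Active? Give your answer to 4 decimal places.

Let h(s) be the probability of absorption at Churned starting from transient state s. Then h(Churned) = 1 and h(Active) = 0. By first-step analysis:
h(Dormant) = 0.15·h(Dormant) + 0.25·0 + 0.2·h(Reactivated) + 0.4·1
h(Reactivated) = 0.2·h(Dormant) + 0.3·0 + 0.35·h(Reactivated) + 0.15·1
Solving: h(Dormant) = 0.5659, h(Reactivated) = 0.4049.
Starting from Reactivated, the probability is 0.4049.

0.4049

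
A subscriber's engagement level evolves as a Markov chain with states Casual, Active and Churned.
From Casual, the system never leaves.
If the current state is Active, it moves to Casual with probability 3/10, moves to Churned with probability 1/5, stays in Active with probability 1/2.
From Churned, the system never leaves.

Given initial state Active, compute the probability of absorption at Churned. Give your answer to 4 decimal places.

0.4000

Let h(s) be the probability of absorption at Churned starting from transient state s. Then h(Churned) = 1 and h(Casual) = 0. By first-step analysis:
h(Active) = 0.3·0 + 0.5·h(Active) + 0.2·1
Solving: h(Active) = 0.4000.
Starting from Active, the probability is 0.4000.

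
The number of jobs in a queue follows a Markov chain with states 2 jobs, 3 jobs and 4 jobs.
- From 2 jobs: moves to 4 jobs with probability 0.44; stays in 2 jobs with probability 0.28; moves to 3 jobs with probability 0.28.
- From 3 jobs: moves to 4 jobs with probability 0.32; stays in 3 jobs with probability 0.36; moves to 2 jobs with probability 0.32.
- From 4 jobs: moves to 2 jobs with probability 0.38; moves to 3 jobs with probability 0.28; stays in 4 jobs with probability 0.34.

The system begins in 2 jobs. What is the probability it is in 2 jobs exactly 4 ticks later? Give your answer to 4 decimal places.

0.3289

Propagate the distribution vector 4 ticks from 2 jobs.
After 0 ticks: (1.0000, 0.0000, 0.0000)
After 1 tick: (0.2800, 0.2800, 0.4400)
After 2 ticks: (0.3352, 0.3024, 0.3624)
After 3 ticks: (0.3283, 0.3042, 0.3675)
After 4 ticks: (0.3289, 0.3043, 0.3667)
P(in 2 jobs after 4 ticks) = 0.3289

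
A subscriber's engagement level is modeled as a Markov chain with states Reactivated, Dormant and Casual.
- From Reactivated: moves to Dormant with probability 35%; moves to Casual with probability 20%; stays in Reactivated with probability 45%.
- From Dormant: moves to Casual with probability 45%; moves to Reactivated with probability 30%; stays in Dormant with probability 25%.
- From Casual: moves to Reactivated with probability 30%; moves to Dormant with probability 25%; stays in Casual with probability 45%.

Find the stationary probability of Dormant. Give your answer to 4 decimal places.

Let the stationary distribution be π with π = πP and π_1 + π_2 + π_3 = 1.
π_1 = 0.45·π_1 + 0.3·π_2 + 0.3·π_3
π_2 = 0.35·π_1 + 0.25·π_2 + 0.25·π_3
Solving with the normalization constraint gives π = (0.3529, 0.2853, 0.3618).
So the stationary probability of Dormant is 0.2853.

0.2853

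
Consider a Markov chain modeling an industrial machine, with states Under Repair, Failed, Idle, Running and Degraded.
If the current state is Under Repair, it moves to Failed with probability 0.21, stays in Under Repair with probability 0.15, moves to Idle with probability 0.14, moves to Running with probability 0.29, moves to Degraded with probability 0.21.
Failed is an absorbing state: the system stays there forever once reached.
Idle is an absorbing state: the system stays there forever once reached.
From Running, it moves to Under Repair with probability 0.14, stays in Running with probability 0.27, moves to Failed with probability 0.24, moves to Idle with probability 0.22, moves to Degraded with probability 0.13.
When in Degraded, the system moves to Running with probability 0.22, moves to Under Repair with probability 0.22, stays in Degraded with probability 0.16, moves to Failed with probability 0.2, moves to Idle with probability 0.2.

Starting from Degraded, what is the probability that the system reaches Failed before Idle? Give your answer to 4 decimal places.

Let h(s) be the probability of absorption at Failed starting from transient state s. Then h(Failed) = 1 and h(Idle) = 0. By first-step analysis:
h(Under Repair) = 0.15·h(Under Repair) + 0.21·1 + 0.14·0 + 0.29·h(Running) + 0.21·h(Degraded)
h(Running) = 0.14·h(Under Repair) + 0.24·1 + 0.22·0 + 0.27·h(Running) + 0.13·h(Degraded)
h(Degraded) = 0.22·h(Under Repair) + 0.2·1 + 0.2·0 + 0.22·h(Running) + 0.16·h(Degraded)
Solving: h(Under Repair) = 0.5564, h(Running) = 0.5285, h(Degraded) = 0.5222.
Starting from Degraded, the probability is 0.5222.

0.5222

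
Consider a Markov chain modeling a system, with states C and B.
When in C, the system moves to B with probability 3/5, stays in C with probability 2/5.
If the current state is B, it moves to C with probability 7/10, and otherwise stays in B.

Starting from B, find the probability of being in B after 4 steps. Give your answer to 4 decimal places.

0.4659

Propagate the distribution vector 4 steps from B.
After 0 steps: (0.0000, 1.0000)
After 1 step: (0.7000, 0.3000)
After 2 steps: (0.4900, 0.5100)
After 3 steps: (0.5530, 0.4470)
After 4 steps: (0.5341, 0.4659)
P(in B after 4 steps) = 0.4659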